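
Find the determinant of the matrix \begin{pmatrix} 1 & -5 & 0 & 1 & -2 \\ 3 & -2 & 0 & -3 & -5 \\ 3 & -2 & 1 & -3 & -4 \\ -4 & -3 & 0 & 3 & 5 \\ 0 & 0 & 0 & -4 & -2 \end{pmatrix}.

30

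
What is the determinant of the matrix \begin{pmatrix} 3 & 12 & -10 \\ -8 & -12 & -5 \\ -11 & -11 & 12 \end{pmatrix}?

The determinant is 1655.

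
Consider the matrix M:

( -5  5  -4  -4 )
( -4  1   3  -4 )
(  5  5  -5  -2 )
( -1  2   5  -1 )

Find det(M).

Expand along row 1:
  + (-5) · M_11   where M_11 = det([1 3 -4; 5 -5 -2; 2 5 -1]) = -122
  − (5) · M_12   where M_12 = det([-4 3 -4; 5 -5 -2; -1 5 -1]) = -119
  + (-4) · M_13   where M_13 = det([-4 1 -4; 5 5 -2; -1 2 -1]) = -49
  − (-4) · M_14   where M_14 = det([-4 1 3; 5 5 -5; -1 2 5]) = -115
det = (+1)·(-5)·(-122) + (-1)·(5)·(-119) + (+1)·(-4)·(-49) + (-1)·(-4)·(-115) = 941

941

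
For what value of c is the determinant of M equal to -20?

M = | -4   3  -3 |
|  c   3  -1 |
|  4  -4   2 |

c = -6

Expanding along the column containing c, det(M) is linear in c: det(M) = (6)·c + (16).
Set (6)·c + (16) = -20  ⇒  (6)·c = -36  ⇒  c = -6.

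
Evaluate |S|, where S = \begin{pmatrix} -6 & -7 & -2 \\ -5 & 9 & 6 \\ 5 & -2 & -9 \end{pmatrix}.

Expand along column 1:
  + (-6) · |9 6; -2 -9| = (-6)·(-81 − (-12)) = 414
  − (-5) · |-7 -2; -2 -9| = −(-5)·(63 − 4) = 295
  + 5 · |-7 -2; 9 6| = 5·(-42 − (-18)) = -120
Sum: (414) + (295) + (-120) = 589

589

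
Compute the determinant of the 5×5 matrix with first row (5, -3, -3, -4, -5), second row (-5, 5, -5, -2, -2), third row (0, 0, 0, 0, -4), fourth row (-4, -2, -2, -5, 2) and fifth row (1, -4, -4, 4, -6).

Expand along row 3 (it has 4 zeros):
  + (-4) · M_35   where M_35 = det([5 -3 -3 -4; -5 5 -5 -2; -4 -2 -2 -5; 1 -4 -4 4]) = -2450
det = (+1)·(-4)·(-2450) = 9800

9800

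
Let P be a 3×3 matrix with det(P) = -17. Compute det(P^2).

det(P^2) = (det P)^2 = (-17)^2 = 289

289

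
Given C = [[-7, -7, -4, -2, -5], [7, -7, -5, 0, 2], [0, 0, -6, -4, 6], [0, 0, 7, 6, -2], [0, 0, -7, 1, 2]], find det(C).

C is block upper-triangular with a 2×2 block and a 3×3 block on the diagonal, so its determinant equals the product of the determinants of the diagonal blocks.
det of the 2×2 block = 98
det of the 3×3 block = 210
det = (98)·(210) = 20580

det(C) = 20580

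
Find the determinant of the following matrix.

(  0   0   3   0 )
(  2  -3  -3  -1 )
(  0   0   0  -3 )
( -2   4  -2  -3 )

Expand along row 1 (it has 3 zeros):
  + (3) · M_13   where M_13 = det([2 -3 -1; 0 0 -3; -2 4 -3]) = 6
det = (+1)·(3)·(6) = 18

18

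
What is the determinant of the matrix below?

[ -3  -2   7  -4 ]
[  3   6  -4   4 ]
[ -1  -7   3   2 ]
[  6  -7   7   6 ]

Expand along row 1:
  + (-3) · M_11   where M_11 = det([6 -4 4; -7 3 2; -7 7 6]) = -200
  − (-2) · M_12   where M_12 = det([3 -4 4; -1 3 2; 6 7 6]) = -160
  + (7) · M_13   where M_13 = det([3 6 4; -1 -7 2; 6 -7 6]) = 220
  − (-4) · M_14   where M_14 = det([3 6 -4; -1 -7 3; 6 -7 7]) = -130
det = (+1)·(-3)·(-200) + (-1)·(-2)·(-160) + (+1)·(7)·(220) + (-1)·(-4)·(-130) = 1300

1300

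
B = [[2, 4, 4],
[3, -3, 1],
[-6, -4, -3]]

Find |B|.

det(B) = -82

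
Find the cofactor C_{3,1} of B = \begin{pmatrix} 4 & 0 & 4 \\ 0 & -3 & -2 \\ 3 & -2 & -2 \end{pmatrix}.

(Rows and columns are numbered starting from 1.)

12

Delete row 3 and column 1; the remaining 2×2 submatrix is [0 4; -3 -2].
Its determinant is 0·(-2) − 4·(-3) = 12.
The cofactor carries sign (−1)^(3+1) = +1, so C_{3,1} = +(12) = 12.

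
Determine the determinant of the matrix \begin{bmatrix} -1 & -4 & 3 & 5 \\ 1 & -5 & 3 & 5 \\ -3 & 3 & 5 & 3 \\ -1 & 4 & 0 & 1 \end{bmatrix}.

Expand along row 4 (it has 1 zero):
  − (-1) · M_41   where M_41 = det([-4 3 5; -5 3 5; 3 5 3]) = -16
  + (4) · M_42   where M_42 = det([-1 3 5; 1 3 5; -3 5 3]) = 32
  + (1) · M_44   where M_44 = det([-1 -4 3; 1 -5 3; -3 3 5]) = 54
det = (-1)·(-1)·(-16) + (+1)·(4)·(32) + (+1)·(1)·(54) = 166

166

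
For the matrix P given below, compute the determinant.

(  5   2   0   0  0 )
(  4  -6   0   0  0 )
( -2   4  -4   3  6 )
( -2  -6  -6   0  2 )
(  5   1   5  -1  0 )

-2204

P is block lower-triangular with a 2×2 block and a 3×3 block on the diagonal, so its determinant equals the product of the determinants of the diagonal blocks.
det of the 2×2 block = -38
det of the 3×3 block = 58
det = (-38)·(58) = -2204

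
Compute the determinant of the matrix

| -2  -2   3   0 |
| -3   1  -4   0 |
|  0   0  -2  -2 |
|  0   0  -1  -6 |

The matrix is block upper-triangular with a 2×2 block and a 2×2 block on the diagonal, so its determinant equals the product of the determinants of the diagonal blocks.
det of the 2×2 block = -8
det of the 2×2 block = 10
det = (-8)·(10) = -80

The determinant is -80.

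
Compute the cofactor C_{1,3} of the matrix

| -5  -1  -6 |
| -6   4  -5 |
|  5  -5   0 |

10

Delete row 1 and column 3; the remaining 2×2 submatrix is [-6 4; 5 -5].
Its determinant is (-6)·(-5) − 4·5 = 10.
The cofactor carries sign (−1)^(1+3) = +1, so C_{1,3} = +(10) = 10.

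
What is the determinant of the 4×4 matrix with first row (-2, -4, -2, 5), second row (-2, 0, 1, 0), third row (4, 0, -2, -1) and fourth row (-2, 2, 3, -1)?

Expand along row 2 (it has 2 zeros):
  − (-2) · M_21   where M_21 = det([-4 -2 5; 0 -2 -1; 2 3 -1]) = 4
  − (1) · M_23   where M_23 = det([-2 -4 5; 4 0 -1; -2 2 -1]) = 12
det = (-1)·(-2)·(4) + (-1)·(1)·(12) = -4

The determinant is -4.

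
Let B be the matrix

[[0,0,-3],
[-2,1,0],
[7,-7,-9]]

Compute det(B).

Expand along row 1:
  + (-3) · |-2 1; 7 -7| = (-3)·(14 − 7) = -21

-21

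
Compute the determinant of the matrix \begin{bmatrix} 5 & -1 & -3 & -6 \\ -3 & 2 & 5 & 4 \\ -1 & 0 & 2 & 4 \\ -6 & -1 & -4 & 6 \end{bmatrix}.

Expand along row 3 (it has 1 zero):
  + (-1) · M_31   where M_31 = det([-1 -3 -6; 2 5 4; -1 -4 6]) = 20
  + (2) · M_33   where M_33 = det([5 -1 -6; -3 2 4; -6 -1 6]) = -4
  − (4) · M_34   where M_34 = det([5 -1 -3; -3 2 5; -6 -1 -4]) = -18
det = (+1)·(-1)·(20) + (+1)·(2)·(-4) + (-1)·(4)·(-18) = 44

44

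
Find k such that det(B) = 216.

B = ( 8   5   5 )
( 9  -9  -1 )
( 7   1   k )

Expanding along the column containing k, det(B) is linear in k: det(B) = (-117)·k + (333).
Set (-117)·k + (333) = 216  ⇒  (-117)·k = -117  ⇒  k = 1.

1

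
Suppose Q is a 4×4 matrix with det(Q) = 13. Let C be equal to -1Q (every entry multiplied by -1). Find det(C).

13

For a 4×4 matrix, det(-1Q) = (-1)^4·det(Q) = 1·det(Q).
det(C) = (1)·(13) = 13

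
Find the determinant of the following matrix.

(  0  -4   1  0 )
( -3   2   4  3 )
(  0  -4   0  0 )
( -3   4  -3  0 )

-36

Expand along row 3 (it has 3 zeros):
  − (-4) · M_32   where M_32 = det([0 1 0; -3 4 3; -3 -3 0]) = -9
det = (-1)·(-4)·(-9) = -36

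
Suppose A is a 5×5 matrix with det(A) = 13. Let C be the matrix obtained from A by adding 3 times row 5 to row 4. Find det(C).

Adding a multiple of one row to another leaves the determinant unchanged.
det(C) = (1)·(13) = 13

det(C) = 13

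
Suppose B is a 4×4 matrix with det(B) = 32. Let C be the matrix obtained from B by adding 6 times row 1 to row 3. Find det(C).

Adding a multiple of one row to another leaves the determinant unchanged.
det(C) = (1)·(32) = 32

The determinant is 32.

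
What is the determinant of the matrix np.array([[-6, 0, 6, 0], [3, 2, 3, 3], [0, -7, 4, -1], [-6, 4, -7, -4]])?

The determinant is 150.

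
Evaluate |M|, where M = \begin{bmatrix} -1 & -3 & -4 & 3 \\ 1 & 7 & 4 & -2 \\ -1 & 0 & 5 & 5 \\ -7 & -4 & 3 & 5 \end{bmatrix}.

|M| = 884

Expand along row 3 (it has 1 zero):
  + (-1) · M_31   where M_31 = det([-3 -4 3; 7 4 -2; -4 3 5]) = 141
  + (5) · M_33   where M_33 = det([-1 -3 3; 1 7 -2; -7 -4 5]) = 81
  − (5) · M_34   where M_34 = det([-1 -3 -4; 1 7 4; -7 -4 3]) = -124
det = (+1)·(-1)·(141) + (+1)·(5)·(81) + (-1)·(5)·(-124) = 884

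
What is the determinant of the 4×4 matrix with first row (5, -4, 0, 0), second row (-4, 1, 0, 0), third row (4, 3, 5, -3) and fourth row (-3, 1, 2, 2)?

The determinant is -176.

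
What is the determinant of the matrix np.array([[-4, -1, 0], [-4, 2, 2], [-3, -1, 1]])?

Expand along row 1:
  + (-4) · |2 2; -1 1| = (-4)·(2 − (-2)) = -16
  − (-1) · |-4 2; -3 1| = −(-1)·(-4 − (-6)) = 2
Sum: (-16) + (2) = -14

-14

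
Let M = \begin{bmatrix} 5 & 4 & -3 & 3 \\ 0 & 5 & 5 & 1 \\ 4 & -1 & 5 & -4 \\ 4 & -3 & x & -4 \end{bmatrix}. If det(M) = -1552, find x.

Expanding along the column containing x, det(M) is linear in x: det(M) = (139)·x + (-301).
Set (139)·x + (-301) = -1552  ⇒  (139)·x = -1251  ⇒  x = -9.

x = -9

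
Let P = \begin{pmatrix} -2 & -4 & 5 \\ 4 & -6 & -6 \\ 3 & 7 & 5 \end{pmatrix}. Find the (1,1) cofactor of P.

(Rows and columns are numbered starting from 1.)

12

Delete row 1 and column 1; the remaining 2×2 submatrix is [-6 -6; 7 5].
Its determinant is (-6)·5 − (-6)·7 = 12.
The cofactor carries sign (−1)^(1+1) = +1, so C_{1,1} = +(12) = 12.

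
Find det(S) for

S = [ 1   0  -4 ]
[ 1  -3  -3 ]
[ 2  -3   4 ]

The determinant is -33.

Expand along column 2:
  + (-3) · |1 -4; 2 4| = (-3)·(4 − (-8)) = -36
  − (-3) · |1 -4; 1 -3| = −(-3)·(-3 − (-4)) = 3
Sum: (-36) + (3) = -33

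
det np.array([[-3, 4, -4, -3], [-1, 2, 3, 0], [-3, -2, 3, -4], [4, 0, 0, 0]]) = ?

Expand along row 4 (it has 3 zeros):
  − (4) · M_41   where M_41 = det([4 -4 -3; 2 3 0; -2 3 -4]) = -116
det = (-1)·(4)·(-116) = 464

464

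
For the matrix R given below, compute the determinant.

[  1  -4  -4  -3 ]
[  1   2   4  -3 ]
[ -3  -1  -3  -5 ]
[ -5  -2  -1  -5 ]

420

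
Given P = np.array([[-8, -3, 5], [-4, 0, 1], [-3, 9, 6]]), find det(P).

The determinant is -171.

Expand along column 2:
  − (-3) · |-4 1; -3 6| = −(-3)·(-24 − (-3)) = -63
  − 9 · |-8 5; -4 1| = −9·(-8 − (-20)) = -108
Sum: (-63) + (-108) = -171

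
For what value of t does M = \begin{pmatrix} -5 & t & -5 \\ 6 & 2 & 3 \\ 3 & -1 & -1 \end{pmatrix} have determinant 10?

Expanding along the column containing t, det(M) is linear in t: det(M) = (15)·t + (55).
Set (15)·t + (55) = 10  ⇒  (15)·t = -45  ⇒  t = -3.

-3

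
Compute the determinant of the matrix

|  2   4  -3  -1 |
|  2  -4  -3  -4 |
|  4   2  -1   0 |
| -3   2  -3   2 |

Expand along row 3 (it has 1 zero):
  + (4) · M_31   where M_31 = det([4 -3 -1; -4 -3 -4; 2 -3 2]) = -90
  − (2) · M_32   where M_32 = det([2 -3 -1; 2 -3 -4; -3 -3 2]) = -45
  + (-1) · M_33   where M_33 = det([2 4 -1; 2 -4 -4; -3 2 2]) = 40
det = (+1)·(4)·(-90) + (-1)·(2)·(-45) + (+1)·(-1)·(40) = -310

-310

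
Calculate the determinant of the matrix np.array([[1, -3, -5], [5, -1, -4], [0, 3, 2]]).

-35

Expand along row 3:
  − 3 · |1 -5; 5 -4| = −3·(-4 − (-25)) = -63
  + 2 · |1 -3; 5 -1| = 2·(-1 − (-15)) = 28
Sum: (-63) + (28) = -35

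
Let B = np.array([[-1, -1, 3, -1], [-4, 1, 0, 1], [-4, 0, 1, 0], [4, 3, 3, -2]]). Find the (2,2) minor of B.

-6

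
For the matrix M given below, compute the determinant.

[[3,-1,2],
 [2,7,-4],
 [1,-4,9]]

133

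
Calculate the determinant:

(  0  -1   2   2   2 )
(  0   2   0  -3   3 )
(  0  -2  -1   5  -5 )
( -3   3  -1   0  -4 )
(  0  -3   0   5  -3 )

-42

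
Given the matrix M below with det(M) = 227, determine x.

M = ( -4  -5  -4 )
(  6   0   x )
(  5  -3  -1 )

x = -5

Expanding along the row containing x, det(M) is linear in x: det(M) = (-37)·x + (42).
Set (-37)·x + (42) = 227  ⇒  (-37)·x = 185  ⇒  x = -5.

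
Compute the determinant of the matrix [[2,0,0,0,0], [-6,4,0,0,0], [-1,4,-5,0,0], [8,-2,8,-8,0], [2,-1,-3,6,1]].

The matrix is lower triangular, so the determinant is the product of the diagonal entries:
det = (2) · (4) · (-5) · (-8) · (1) = 320

The determinant is 320.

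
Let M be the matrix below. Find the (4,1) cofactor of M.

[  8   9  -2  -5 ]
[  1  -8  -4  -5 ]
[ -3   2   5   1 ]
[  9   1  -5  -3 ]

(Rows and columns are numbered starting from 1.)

Delete row 4 and column 1; the remaining 3×3 submatrix is [9 -2 -5; -8 -4 -5; 2 5 1].
Its determinant is 353.
The cofactor carries sign (−1)^(4+1) = −1, so C_{4,1} = −(353) = -353.

-353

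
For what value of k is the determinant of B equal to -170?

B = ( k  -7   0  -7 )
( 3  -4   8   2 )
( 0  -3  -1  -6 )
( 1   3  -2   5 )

2

Expanding along the row containing k, det(B) is linear in k: det(B) = (62)·k + (-294).
Set (62)·k + (-294) = -170  ⇒  (62)·k = 124  ⇒  k = 2.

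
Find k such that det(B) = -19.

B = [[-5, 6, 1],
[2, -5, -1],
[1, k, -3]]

-7

Expanding along the column containing k, det(B) is linear in k: det(B) = (-3)·k + (-40).
Set (-3)·k + (-40) = -19  ⇒  (-3)·k = 21  ⇒  k = -7.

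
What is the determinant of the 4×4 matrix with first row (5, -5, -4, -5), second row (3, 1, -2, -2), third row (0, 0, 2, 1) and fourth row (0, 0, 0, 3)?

The matrix is block upper-triangular with a 2×2 block and a 2×2 block on the diagonal, so its determinant equals the product of the determinants of the diagonal blocks.
det of the 2×2 block = 20
det of the 2×2 block = 6
det = (20)·(6) = 120

The determinant is 120.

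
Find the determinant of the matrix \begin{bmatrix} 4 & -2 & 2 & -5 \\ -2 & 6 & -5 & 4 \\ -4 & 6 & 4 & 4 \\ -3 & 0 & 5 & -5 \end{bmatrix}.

Expand along row 4 (it has 1 zero):
  − (-3) · M_41   where M_41 = det([-2 2 -5; 6 -5 4; 6 4 4]) = -198
  − (5) · M_43   where M_43 = det([4 -2 -5; -2 6 4; -4 6 4]) = -44
  + (-5) · M_44   where M_44 = det([4 -2 2; -2 6 -5; -4 6 4]) = 184
det = (-1)·(-3)·(-198) + (-1)·(5)·(-44) + (+1)·(-5)·(184) = -1294

-1294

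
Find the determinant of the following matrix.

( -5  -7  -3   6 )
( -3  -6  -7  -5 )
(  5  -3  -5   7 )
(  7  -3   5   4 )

Expand along row 1:
  + (-5) · M_11   where M_11 = det([-6 -7 -5; -3 -5 7; -3 5 4]) = 543
  − (-7) · M_12   where M_12 = det([-3 -7 -5; 5 -5 7; 7 5 4]) = -338
  + (-3) · M_13   where M_13 = det([-3 -6 -5; 5 -3 7; 7 -3 4]) = -231
  − (6) · M_14   where M_14 = det([-3 -6 -7; 5 -3 -5; 7 -3 5]) = 408
det = (+1)·(-5)·(543) + (-1)·(-7)·(-338) + (+1)·(-3)·(-231) + (-1)·(6)·(408) = -6836

-6836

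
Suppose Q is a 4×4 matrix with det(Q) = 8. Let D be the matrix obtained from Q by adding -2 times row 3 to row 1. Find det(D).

Adding a multiple of one row to another leaves the determinant unchanged.
det(D) = (1)·(8) = 8

8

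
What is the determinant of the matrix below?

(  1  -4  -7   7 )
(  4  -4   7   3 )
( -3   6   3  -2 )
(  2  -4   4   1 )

Expand along row 1:
  + (1) · M_11   where M_11 = det([-4 7 3; 6 3 -2; -4 4 1]) = 78
  − (-4) · M_12   where M_12 = det([4 7 3; -3 3 -2; 2 4 1]) = -17
  + (-7) · M_13   where M_13 = det([4 -4 3; -3 6 -2; 2 -4 1]) = -4
  − (7) · M_14   where M_14 = det([4 -4 7; -3 6 3; 2 -4 4]) = 72
det = (+1)·(1)·(78) + (-1)·(-4)·(-17) + (+1)·(-7)·(-4) + (-1)·(7)·(72) = -466

The determinant is -466.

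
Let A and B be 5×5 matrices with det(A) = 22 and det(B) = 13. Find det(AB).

det(AB) = 286

det(AB) = det(A)·det(B) = (22)·(13) = 286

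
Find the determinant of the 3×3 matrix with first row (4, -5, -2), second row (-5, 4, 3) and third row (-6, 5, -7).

95

Expand along row 1:
  + 4 · |4 3; 5 -7| = 4·(-28 − 15) = -172
  − (-5) · |-5 3; -6 -7| = −(-5)·(35 − (-18)) = 265
  + (-2) · |-5 4; -6 5| = (-2)·(-25 − (-24)) = 2
Sum: (-172) + (265) + (2) = 95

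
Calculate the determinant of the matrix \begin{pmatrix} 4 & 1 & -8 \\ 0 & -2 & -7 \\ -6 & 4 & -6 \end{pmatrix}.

The determinant is 298.

Expand along row 2:
  + (-2) · |4 -8; -6 -6| = (-2)·(-24 − 48) = 144
  − (-7) · |4 1; -6 4| = −(-7)·(16 − (-6)) = 154
Sum: (144) + (154) = 298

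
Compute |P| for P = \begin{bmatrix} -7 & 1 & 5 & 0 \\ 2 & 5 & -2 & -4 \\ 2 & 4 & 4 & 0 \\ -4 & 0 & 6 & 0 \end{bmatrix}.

464

Expand along column 4 (it has 3 zeros):
  + (-4) · M_24   where M_24 = det([-7 1 5; 2 4 4; -4 0 6]) = -116
det = (+1)·(-4)·(-116) = 464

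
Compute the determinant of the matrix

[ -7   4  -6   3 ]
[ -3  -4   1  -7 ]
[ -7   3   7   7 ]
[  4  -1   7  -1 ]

-1523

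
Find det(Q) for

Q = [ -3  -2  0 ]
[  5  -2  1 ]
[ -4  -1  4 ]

Expand along row 1:
  + (-3) · |-2 1; -1 4| = (-3)·(-8 − (-1)) = 21
  − (-2) · |5 1; -4 4| = −(-2)·(20 − (-4)) = 48
Sum: (21) + (48) = 69

|Q| = 69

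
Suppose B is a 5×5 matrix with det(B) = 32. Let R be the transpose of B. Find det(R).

32

det(Bᵀ) = det(B).
det(R) = (1)·(32) = 32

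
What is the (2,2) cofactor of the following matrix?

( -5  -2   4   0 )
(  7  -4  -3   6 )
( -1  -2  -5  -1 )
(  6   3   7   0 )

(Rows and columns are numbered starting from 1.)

-59

Delete row 2 and column 2; the remaining 3×3 submatrix is [-5 4 0; -1 -5 -1; 6 7 0].
Its determinant is -59.
The cofactor carries sign (−1)^(2+2) = +1, so C_{2,2} = +(-59) = -59.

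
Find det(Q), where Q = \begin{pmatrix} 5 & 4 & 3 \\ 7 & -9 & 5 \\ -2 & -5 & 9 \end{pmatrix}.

Expand along column 1:
  + 5 · |-9 5; -5 9| = 5·(-81 − (-25)) = -280
  − 7 · |4 3; -5 9| = −7·(36 − (-15)) = -357
  + (-2) · |4 3; -9 5| = (-2)·(20 − (-27)) = -94
Sum: (-280) + (-357) + (-94) = -731

det(Q) = -731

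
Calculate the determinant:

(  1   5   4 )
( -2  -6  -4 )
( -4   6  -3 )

Expand along column 1:
  + 1 · |-6 -4; 6 -3| = 1·(18 − (-24)) = 42
  − (-2) · |5 4; 6 -3| = −(-2)·(-15 − 24) = -78
  + (-4) · |5 4; -6 -4| = (-4)·(-20 − (-24)) = -16
Sum: (42) + (-78) + (-16) = -52

-52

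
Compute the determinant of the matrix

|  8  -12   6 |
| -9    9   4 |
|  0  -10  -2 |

The determinant is 932.

Expand along column 1:
  + 8 · |9 4; -10 -2| = 8·(-18 − (-40)) = 176
  − (-9) · |-12 6; -10 -2| = −(-9)·(24 − (-60)) = 756
Sum: (176) + (756) = 932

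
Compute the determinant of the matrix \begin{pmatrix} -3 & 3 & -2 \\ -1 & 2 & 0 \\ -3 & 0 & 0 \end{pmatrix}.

-12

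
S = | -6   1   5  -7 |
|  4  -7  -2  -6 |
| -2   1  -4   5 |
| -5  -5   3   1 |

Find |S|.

det(S) = -2933

Expand along row 1:
  + (-6) · M_11   where M_11 = det([-7 -2 -6; 1 -4 5; -5 3 1]) = 287
  − (1) · M_12   where M_12 = det([4 -2 -6; -2 -4 5; -5 3 1]) = 126
  + (5) · M_13   where M_13 = det([4 -7 -6; -2 1 5; -5 -5 1]) = 175
  − (-7) · M_14   where M_14 = det([4 -7 -2; -2 1 -4; -5 -5 3]) = -280
det = (+1)·(-6)·(287) + (-1)·(1)·(126) + (+1)·(5)·(175) + (-1)·(-7)·(-280) = -2933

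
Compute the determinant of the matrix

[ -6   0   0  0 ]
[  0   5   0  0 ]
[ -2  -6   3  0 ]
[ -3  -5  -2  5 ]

-450

The matrix is lower triangular, so the determinant is the product of the diagonal entries:
det = (-6) · (5) · (3) · (5) = -450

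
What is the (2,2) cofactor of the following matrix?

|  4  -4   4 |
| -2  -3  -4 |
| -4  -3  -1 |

12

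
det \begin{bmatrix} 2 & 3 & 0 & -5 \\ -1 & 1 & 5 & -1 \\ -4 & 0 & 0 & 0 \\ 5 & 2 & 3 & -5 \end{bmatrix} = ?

124

Expand along row 3 (it has 3 zeros):
  + (-4) · M_31   where M_31 = det([3 0 -5; 1 5 -1; 2 3 -5]) = -31
det = (+1)·(-4)·(-31) = 124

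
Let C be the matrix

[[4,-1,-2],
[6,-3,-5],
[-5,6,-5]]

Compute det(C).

83

Expand along column 1:
  + 4 · |-3 -5; 6 -5| = 4·(15 − (-30)) = 180
  − 6 · |-1 -2; 6 -5| = −6·(5 − (-12)) = -102
  + (-5) · |-1 -2; -3 -5| = (-5)·(5 − 6) = 5
Sum: (180) + (-102) + (5) = 83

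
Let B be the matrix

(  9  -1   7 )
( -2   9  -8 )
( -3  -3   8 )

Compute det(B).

Expand along column 1:
  + 9 · |9 -8; -3 8| = 9·(72 − 24) = 432
  − (-2) · |-1 7; -3 8| = −(-2)·(-8 − (-21)) = 26
  + (-3) · |-1 7; 9 -8| = (-3)·(8 − 63) = 165
Sum: (432) + (26) + (165) = 623

623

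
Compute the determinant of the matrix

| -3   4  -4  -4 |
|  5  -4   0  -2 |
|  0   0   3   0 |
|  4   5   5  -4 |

Expand along row 3 (it has 3 zeros):
  + (3) · M_33   where M_33 = det([-3 4 -4; 5 -4 -2; 4 5 -4]) = -194
det = (+1)·(3)·(-194) = -582

The determinant is -582.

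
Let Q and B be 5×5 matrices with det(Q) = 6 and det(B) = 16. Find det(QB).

det(QB) = det(Q)·det(B) = (6)·(16) = 96

The determinant is 96.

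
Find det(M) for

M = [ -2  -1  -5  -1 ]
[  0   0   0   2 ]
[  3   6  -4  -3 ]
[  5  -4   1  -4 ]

|M| = 506

Expand along row 2 (it has 3 zeros):
  + (2) · M_24   where M_24 = det([-2 -1 -5; 3 6 -4; 5 -4 1]) = 253
det = (+1)·(2)·(253) = 506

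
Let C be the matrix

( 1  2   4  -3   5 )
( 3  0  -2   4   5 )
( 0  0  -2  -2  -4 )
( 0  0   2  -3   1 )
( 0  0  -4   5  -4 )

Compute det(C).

The determinant is 84.

C is block upper-triangular with a 2×2 block and a 3×3 block on the diagonal, so its determinant equals the product of the determinants of the diagonal blocks.
det of the 2×2 block = -6
det of the 3×3 block = -14
det = (-6)·(-14) = 84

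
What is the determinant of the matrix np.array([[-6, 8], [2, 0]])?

det = (-6)·0 − 8·2 = 0 − 16 = -16

-16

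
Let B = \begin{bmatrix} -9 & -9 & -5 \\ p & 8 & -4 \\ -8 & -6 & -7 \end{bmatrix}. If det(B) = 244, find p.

-4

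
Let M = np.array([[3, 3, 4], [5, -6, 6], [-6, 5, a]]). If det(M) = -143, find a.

Expanding along the column containing a, det(M) is linear in a: det(M) = (-33)·a + (-242).
Set (-33)·a + (-242) = -143  ⇒  (-33)·a = 99  ⇒  a = -3.

-3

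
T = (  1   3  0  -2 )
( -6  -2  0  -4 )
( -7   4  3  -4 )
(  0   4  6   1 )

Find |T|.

-432

Expand along column 3 (it has 2 zeros):
  + (3) · M_33   where M_33 = det([1 3 -2; -6 -2 -4; 0 4 1]) = 80
  − (6) · M_43   where M_43 = det([1 3 -2; -6 -2 -4; -7 4 -4]) = 112
det = (+1)·(3)·(80) + (-1)·(6)·(112) = -432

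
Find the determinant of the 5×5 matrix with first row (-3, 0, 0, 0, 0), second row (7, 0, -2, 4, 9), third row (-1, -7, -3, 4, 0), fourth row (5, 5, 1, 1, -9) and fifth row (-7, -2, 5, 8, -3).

12573

Expand along row 1 (it has 4 zeros):
  + (-3) · M_11   where M_11 = det([0 -2 4 9; -7 -3 4 0; 5 1 1 -9; -2 5 8 -3]) = -4191
det = (+1)·(-3)·(-4191) = 12573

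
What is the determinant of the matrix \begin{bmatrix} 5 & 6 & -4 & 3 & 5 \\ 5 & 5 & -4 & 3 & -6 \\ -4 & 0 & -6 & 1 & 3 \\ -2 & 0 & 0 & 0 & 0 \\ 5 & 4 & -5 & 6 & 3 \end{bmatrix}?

2688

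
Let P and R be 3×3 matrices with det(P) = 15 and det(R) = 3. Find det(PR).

det(PR) = det(P)·det(R) = (15)·(3) = 45

The determinant is 45.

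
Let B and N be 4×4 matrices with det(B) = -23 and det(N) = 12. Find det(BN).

det(BN) = det(B)·det(N) = (-23)·(12) = -276

-276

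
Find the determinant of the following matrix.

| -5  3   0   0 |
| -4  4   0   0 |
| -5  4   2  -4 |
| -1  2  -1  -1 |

The determinant is 48.

The matrix is block lower-triangular with a 2×2 block and a 2×2 block on the diagonal, so its determinant equals the product of the determinants of the diagonal blocks.
det of the 2×2 block = -8
det of the 2×2 block = -6
det = (-8)·(-6) = 48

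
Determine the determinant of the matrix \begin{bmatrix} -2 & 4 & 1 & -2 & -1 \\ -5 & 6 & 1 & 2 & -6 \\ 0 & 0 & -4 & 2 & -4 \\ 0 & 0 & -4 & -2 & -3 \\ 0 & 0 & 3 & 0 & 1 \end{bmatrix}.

The matrix is block upper-triangular with a 2×2 block and a 3×3 block on the diagonal, so its determinant equals the product of the determinants of the diagonal blocks.
det of the 2×2 block = 8
det of the 3×3 block = -26
det = (8)·(-26) = -208

-208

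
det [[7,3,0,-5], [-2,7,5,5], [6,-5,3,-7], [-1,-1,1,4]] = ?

1470

Expand along row 1 (it has 1 zero):
  + (7) · M_11   where M_11 = det([7 5 5; -5 3 -7; -1 1 4]) = 258
  − (3) · M_12   where M_12 = det([-2 5 5; 6 3 -7; -1 1 4]) = -78
  − (-5) · M_14   where M_14 = det([-2 7 5; 6 -5 3; -1 -1 1]) = -114
det = (+1)·(7)·(258) + (-1)·(3)·(-78) + (-1)·(-5)·(-114) = 1470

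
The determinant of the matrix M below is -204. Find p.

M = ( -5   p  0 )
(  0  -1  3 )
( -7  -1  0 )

p = 9

Expanding along the row containing p, det(M) is linear in p: det(M) = (-21)·p + (-15).
Set (-21)·p + (-15) = -204  ⇒  (-21)·p = -189  ⇒  p = 9.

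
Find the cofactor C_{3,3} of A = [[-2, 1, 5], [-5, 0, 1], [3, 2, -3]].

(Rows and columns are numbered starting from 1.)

Delete row 3 and column 3; the remaining 2×2 submatrix is [-2 1; -5 0].
Its determinant is (-2)·0 − 1·(-5) = 5.
The cofactor carries sign (−1)^(3+3) = +1, so C_{3,3} = +(5) = 5.

The cofactor is 5.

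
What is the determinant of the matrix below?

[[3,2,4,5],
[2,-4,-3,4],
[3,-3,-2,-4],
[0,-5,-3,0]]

Expand along row 4 (it has 2 zeros):
  + (-5) · M_42   where M_42 = det([3 4 5; 2 -3 4; 3 -2 -4]) = 165
  − (-3) · M_43   where M_43 = det([3 2 5; 2 -4 4; 3 -3 -4]) = 154
det = (+1)·(-5)·(165) + (-1)·(-3)·(154) = -363

The determinant is -363.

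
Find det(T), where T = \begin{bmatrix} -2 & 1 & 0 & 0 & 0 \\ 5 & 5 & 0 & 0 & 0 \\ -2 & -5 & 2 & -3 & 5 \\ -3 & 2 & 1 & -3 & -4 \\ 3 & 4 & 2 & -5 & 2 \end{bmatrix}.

T is block lower-triangular with a 2×2 block and a 3×3 block on the diagonal, so its determinant equals the product of the determinants of the diagonal blocks.
det of the 2×2 block = -15
det of the 3×3 block = -17
det = (-15)·(-17) = 255

255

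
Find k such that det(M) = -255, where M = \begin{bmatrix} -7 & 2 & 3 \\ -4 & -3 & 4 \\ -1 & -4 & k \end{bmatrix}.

Expanding along the column containing k, det(M) is linear in k: det(M) = (29)·k + (-81).
Set (29)·k + (-81) = -255  ⇒  (29)·k = -174  ⇒  k = -6.

k = -6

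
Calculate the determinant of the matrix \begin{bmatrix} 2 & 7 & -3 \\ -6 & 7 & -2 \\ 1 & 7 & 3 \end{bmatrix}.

The determinant is 329.

Expand along column 1:
  + 2 · |7 -2; 7 3| = 2·(21 − (-14)) = 70
  − (-6) · |7 -3; 7 3| = −(-6)·(21 − (-21)) = 252
  + 1 · |7 -3; 7 -2| = 1·(-14 − (-21)) = 7
Sum: (70) + (252) + (7) = 329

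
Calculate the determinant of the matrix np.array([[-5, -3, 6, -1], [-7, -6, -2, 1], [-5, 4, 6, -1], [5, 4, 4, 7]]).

-3024

Expand along row 1:
  + (-5) · M_11   where M_11 = det([-6 -2 1; 4 6 -1; 4 4 7]) = -220
  − (-3) · M_12   where M_12 = det([-7 -2 1; -5 6 -1; 5 4 7]) = -432
  + (6) · M_13   where M_13 = det([-7 -6 1; -5 4 -1; 5 4 7]) = -444
  − (-1) · M_14   where M_14 = det([-7 -6 -2; -5 4 6; 5 4 4]) = -164
det = (+1)·(-5)·(-220) + (-1)·(-3)·(-432) + (+1)·(6)·(-444) + (-1)·(-1)·(-164) = -3024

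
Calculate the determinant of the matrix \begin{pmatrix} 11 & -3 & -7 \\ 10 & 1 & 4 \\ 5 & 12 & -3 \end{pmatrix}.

Expand along column 1:
  + 11 · |1 4; 12 -3| = 11·(-3 − 48) = -561
  − 10 · |-3 -7; 12 -3| = −10·(9 − (-84)) = -930
  + 5 · |-3 -7; 1 4| = 5·(-12 − (-7)) = -25
Sum: (-561) + (-930) + (-25) = -1516

-1516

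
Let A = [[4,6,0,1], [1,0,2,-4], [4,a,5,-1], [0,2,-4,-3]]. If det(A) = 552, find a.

9

Expanding along the column containing a, det(A) is linear in a: det(A) = (92)·a + (-276).
Set (92)·a + (-276) = 552  ⇒  (92)·a = 828  ⇒  a = 9.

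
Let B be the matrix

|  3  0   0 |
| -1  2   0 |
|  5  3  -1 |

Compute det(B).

B is lower triangular, so det(B) is the product of the diagonal entries:
det = (3) · (2) · (-1) = -6

det(B) = -6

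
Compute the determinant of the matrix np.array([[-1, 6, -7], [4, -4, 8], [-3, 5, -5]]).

-60

Expand along column 1:
  + (-1) · |-4 8; 5 -5| = (-1)·(20 − 40) = 20
  − 4 · |6 -7; 5 -5| = −4·(-30 − (-35)) = -20
  + (-3) · |6 -7; -4 8| = (-3)·(48 − 28) = -60
Sum: (20) + (-20) + (-60) = -60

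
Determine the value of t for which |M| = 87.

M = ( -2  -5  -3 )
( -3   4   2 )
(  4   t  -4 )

t = -1

Expanding along the row containing t, det(M) is linear in t: det(M) = (13)·t + (100).
Set (13)·t + (100) = 87  ⇒  (13)·t = -13  ⇒  t = -1.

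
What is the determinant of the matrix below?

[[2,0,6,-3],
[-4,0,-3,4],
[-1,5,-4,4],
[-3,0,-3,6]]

-255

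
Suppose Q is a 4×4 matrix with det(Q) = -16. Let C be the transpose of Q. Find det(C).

|C| = -16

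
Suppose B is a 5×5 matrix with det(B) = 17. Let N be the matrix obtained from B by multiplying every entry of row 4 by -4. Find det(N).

Scaling one row by -4 multiplies the determinant by -4.
det(N) = (-4)·(17) = -68

|N| = -68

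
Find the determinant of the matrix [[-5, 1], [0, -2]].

10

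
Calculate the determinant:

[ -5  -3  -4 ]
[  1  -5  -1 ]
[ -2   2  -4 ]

-96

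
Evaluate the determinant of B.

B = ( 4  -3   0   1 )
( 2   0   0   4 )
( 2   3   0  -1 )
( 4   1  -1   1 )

Expand along column 3 (it has 3 zeros):
  − (-1) · M_43   where M_43 = det([4 -3 1; 2 0 4; 2 3 -1]) = -72
det = (-1)·(-1)·(-72) = -72

-72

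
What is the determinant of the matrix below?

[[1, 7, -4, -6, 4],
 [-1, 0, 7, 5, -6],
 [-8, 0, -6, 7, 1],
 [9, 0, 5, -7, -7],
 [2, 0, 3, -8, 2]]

19509

Expand along column 2 (it has 4 zeros):
  − (7) · M_12   where M_12 = det([-1 7 5 -6; -8 -6 7 1; 9 5 -7 -7; 2 3 -8 2]) = -2787
det = (-1)·(7)·(-2787) = 19509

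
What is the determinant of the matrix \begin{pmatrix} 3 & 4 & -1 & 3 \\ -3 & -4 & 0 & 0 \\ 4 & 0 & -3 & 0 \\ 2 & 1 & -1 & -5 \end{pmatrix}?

Expand along row 2 (it has 2 zeros):
  − (-3) · M_21   where M_21 = det([4 -1 3; 0 -3 0; 1 -1 -5]) = 69
  + (-4) · M_22   where M_22 = det([3 -1 3; 4 -3 0; 2 -1 -5]) = 31
det = (-1)·(-3)·(69) + (+1)·(-4)·(31) = 83

The determinant is 83.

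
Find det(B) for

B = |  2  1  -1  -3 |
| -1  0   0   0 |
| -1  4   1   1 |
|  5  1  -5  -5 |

Expand along row 2 (it has 3 zeros):
  − (-1) · M_21   where M_21 = det([1 -1 -3; 4 1 1; 1 -5 -5]) = 42
det = (-1)·(-1)·(42) = 42

42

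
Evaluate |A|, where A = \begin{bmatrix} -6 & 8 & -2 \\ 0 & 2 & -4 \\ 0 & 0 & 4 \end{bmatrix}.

-48

A is upper triangular, so det(A) is the product of the diagonal entries:
det = (-6) · (2) · (4) = -48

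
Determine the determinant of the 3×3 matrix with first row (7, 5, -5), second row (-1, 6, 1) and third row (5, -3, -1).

The determinant is 134.

Expand along column 1:
  + 7 · |6 1; -3 -1| = 7·(-6 − (-3)) = -21
  − (-1) · |5 -5; -3 -1| = −(-1)·(-5 − 15) = -20
  + 5 · |5 -5; 6 1| = 5·(5 − (-30)) = 175
Sum: (-21) + (-20) + (175) = 134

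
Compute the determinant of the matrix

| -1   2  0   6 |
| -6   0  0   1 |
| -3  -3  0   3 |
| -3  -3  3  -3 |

-405

Expand along column 3 (it has 3 zeros):
  − (3) · M_43   where M_43 = det([-1 2 6; -6 0 1; -3 -3 3]) = 135
det = (-1)·(3)·(135) = -405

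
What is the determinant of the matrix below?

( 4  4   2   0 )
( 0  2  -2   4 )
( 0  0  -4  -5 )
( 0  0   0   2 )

-64

The matrix is block upper-triangular with a 2×2 block and a 2×2 block on the diagonal, so its determinant equals the product of the determinants of the diagonal blocks.
det of the 2×2 block = 8
det of the 2×2 block = -8
det = (8)·(-8) = -64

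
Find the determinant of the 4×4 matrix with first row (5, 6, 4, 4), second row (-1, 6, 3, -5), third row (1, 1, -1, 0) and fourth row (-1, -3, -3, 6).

-392

Expand along row 3 (it has 1 zero):
  + (1) · M_31   where M_31 = det([6 4 4; 6 3 -5; -3 -3 6]) = -102
  − (1) · M_32   where M_32 = det([5 4 4; -1 3 -5; -1 -3 6]) = 83
  + (-1) · M_33   where M_33 = det([5 6 4; -1 6 -5; -1 -3 6]) = 207
det = (+1)·(1)·(-102) + (-1)·(1)·(83) + (+1)·(-1)·(207) = -392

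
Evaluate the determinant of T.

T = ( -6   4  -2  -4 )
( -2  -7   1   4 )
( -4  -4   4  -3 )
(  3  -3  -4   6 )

Expand along row 1:
  + (-6) · M_11   where M_11 = det([-7 1 4; -4 4 -3; -3 -4 6]) = 61
  − (4) · M_12   where M_12 = det([-2 1 4; -4 4 -3; 3 -4 6]) = 7
  + (-2) · M_13   where M_13 = det([-2 -7 4; -4 -4 -3; 3 -3 6]) = 57
  − (-4) · M_14   where M_14 = det([-2 -7 1; -4 -4 4; 3 -3 -4]) = -4
det = (+1)·(-6)·(61) + (-1)·(4)·(7) + (+1)·(-2)·(57) + (-1)·(-4)·(-4) = -524

-524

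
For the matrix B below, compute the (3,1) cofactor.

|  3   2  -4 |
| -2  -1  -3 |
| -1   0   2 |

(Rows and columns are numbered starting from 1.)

-10

Delete row 3 and column 1; the remaining 2×2 submatrix is [2 -4; -1 -3].
Its determinant is 2·(-3) − (-4)·(-1) = -10.
The cofactor carries sign (−1)^(3+1) = +1, so C_{3,1} = +(-10) = -10.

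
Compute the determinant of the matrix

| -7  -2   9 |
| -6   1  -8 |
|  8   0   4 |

Expand along row 3:
  + 8 · |-2 9; 1 -8| = 8·(16 − 9) = 56
  + 4 · |-7 -2; -6 1| = 4·(-7 − 12) = -76
Sum: (56) + (-76) = -20

-20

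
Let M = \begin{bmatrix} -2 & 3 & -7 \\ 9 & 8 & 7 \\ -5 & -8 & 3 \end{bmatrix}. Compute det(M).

Expand along row 1:
  + (-2) · |8 7; -8 3| = (-2)·(24 − (-56)) = -160
  − 3 · |9 7; -5 3| = −3·(27 − (-35)) = -186
  + (-7) · |9 8; -5 -8| = (-7)·(-72 − (-40)) = 224
Sum: (-160) + (-186) + (224) = -122

|M| = -122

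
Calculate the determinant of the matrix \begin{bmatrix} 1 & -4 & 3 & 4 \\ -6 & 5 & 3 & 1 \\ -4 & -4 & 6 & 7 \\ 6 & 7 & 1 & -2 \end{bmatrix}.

Expand along row 1:
  + (1) · M_11   where M_11 = det([5 3 1; -4 6 7; 7 1 -2]) = -18
  − (-4) · M_12   where M_12 = det([-6 3 1; -4 6 7; 6 1 -2]) = 176
  + (3) · M_13   where M_13 = det([-6 5 1; -4 -4 7; 6 7 -2]) = 412
  − (4) · M_14   where M_14 = det([-6 5 3; -4 -4 6; 6 7 1]) = 464
det = (+1)·(1)·(-18) + (-1)·(-4)·(176) + (+1)·(3)·(412) + (-1)·(4)·(464) = 66

66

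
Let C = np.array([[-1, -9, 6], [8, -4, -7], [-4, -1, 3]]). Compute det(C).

Expand along row 1:
  + (-1) · |-4 -7; -1 3| = (-1)·(-12 − 7) = 19
  − (-9) · |8 -7; -4 3| = −(-9)·(24 − 28) = -36
  + 6 · |8 -4; -4 -1| = 6·(-8 − 16) = -144
Sum: (19) + (-36) + (-144) = -161

The determinant is -161.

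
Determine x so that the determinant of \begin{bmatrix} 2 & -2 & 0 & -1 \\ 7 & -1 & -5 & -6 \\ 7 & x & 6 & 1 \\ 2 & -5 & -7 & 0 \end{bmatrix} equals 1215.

9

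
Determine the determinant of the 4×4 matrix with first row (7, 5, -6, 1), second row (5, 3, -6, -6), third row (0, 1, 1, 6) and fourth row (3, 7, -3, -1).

Expand along row 3 (it has 1 zero):
  − (1) · M_32   where M_32 = det([7 -6 1; 5 -6 -6; 3 -3 -1]) = -3
  + (1) · M_33   where M_33 = det([7 5 1; 5 3 -6; 3 7 -1]) = 234
  − (6) · M_34   where M_34 = det([7 5 -6; 5 3 -6; 3 7 -3]) = 60
det = (-1)·(1)·(-3) + (+1)·(1)·(234) + (-1)·(6)·(60) = -123

-123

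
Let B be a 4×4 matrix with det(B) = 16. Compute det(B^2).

256

det(B^2) = (det B)^2 = (16)^2 = 256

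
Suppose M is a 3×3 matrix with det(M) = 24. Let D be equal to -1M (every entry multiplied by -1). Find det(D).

For a 3×3 matrix, det(-1M) = (-1)^3·det(M) = -1·det(M).
det(D) = (-1)·(24) = -24

|D| = -24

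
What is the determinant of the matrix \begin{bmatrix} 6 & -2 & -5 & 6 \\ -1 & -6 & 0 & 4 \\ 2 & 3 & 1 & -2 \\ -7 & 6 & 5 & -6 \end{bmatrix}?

Expand along row 2 (it has 1 zero):
  − (-1) · M_21   where M_21 = det([-2 -5 6; 3 1 -2; 6 5 -6]) = 16
  + (-6) · M_22   where M_22 = det([6 -5 6; 2 1 -2; -7 5 -6]) = -4
  + (4) · M_24   where M_24 = det([6 -2 -5; 2 3 1; -7 6 5]) = -77
det = (-1)·(-1)·(16) + (+1)·(-6)·(-4) + (+1)·(4)·(-77) = -268

The determinant is -268.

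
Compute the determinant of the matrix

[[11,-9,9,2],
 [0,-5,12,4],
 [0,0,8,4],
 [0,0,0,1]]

The determinant is -440.

The matrix is upper triangular, so the determinant is the product of the diagonal entries:
det = (11) · (-5) · (8) · (1) = -440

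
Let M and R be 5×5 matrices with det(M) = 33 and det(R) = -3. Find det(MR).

det(MR) = -99

det(MR) = det(M)·det(R) = (33)·(-3) = -99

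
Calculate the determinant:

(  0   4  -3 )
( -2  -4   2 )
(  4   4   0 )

The determinant is 8.

Expand along row 1:
  − 4 · |-2 2; 4 0| = −4·(0 − 8) = 32
  + (-3) · |-2 -4; 4 4| = (-3)·(-8 − (-16)) = -24
Sum: (32) + (-24) = 8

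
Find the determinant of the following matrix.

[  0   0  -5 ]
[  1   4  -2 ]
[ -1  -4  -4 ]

Expand along row 1:
  + (-5) · |1 4; -1 -4| = (-5)·(-4 − (-4)) = 0

0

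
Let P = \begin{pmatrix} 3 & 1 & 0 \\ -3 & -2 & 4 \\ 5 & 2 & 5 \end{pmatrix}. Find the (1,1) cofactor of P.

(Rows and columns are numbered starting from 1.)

-18

Delete row 1 and column 1; the remaining 2×2 submatrix is [-2 4; 2 5].
Its determinant is (-2)·5 − 4·2 = -18.
The cofactor carries sign (−1)^(1+1) = +1, so C_{1,1} = +(-18) = -18.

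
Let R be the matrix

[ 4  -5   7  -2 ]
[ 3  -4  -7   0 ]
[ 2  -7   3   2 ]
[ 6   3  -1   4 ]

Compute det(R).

Expand along row 2 (it has 1 zero):
  − (3) · M_21   where M_21 = det([-5 7 -2; -7 3 2; 3 -1 4]) = 172
  + (-4) · M_22   where M_22 = det([4 7 -2; 2 3 2; 6 -1 4]) = 124
  − (-7) · M_23   where M_23 = det([4 -5 -2; 2 -7 2; 6 3 4]) = -252
det = (-1)·(3)·(172) + (+1)·(-4)·(124) + (-1)·(-7)·(-252) = -2776

-2776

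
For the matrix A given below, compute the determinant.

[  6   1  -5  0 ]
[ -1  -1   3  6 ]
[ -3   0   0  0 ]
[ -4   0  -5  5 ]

|A| = -60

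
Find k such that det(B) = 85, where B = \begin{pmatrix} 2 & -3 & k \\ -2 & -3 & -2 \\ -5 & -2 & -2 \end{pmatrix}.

k = -9

Expanding along the row containing k, det(B) is linear in k: det(B) = (-11)·k + (-14).
Set (-11)·k + (-14) = 85  ⇒  (-11)·k = 99  ⇒  k = -9.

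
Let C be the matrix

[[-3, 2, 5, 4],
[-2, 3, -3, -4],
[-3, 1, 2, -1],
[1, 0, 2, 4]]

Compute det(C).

|C| = -7

Expand along row 4 (it has 1 zero):
  − (1) · M_41   where M_41 = det([2 5 4; 3 -3 -4; 1 2 -1]) = 53
  − (2) · M_43   where M_43 = det([-3 2 4; -2 3 -4; -3 1 -1]) = 45
  + (4) · M_44   where M_44 = det([-3 2 5; -2 3 -3; -3 1 2]) = 34
det = (-1)·(1)·(53) + (-1)·(2)·(45) + (+1)·(4)·(34) = -7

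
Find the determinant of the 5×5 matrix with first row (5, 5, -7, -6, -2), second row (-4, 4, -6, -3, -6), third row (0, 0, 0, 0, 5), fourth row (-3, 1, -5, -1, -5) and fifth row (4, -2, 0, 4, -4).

-2440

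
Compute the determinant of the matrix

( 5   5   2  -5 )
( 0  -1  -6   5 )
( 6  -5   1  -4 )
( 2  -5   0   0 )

Expand along row 4 (it has 2 zeros):
  − (2) · M_41   where M_41 = det([5 2 -5; -1 -6 5; -5 1 -4]) = 192
  + (-5) · M_42   where M_42 = det([5 2 -5; 0 -6 5; 6 1 -4]) = -25
det = (-1)·(2)·(192) + (+1)·(-5)·(-25) = -259

-259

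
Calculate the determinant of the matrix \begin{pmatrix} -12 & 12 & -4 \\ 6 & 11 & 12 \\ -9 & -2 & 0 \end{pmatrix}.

-1932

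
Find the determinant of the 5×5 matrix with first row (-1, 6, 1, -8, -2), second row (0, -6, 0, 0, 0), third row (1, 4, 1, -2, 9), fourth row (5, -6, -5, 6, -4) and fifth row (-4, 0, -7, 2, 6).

Expand along row 2 (it has 4 zeros):
  + (-6) · M_22   where M_22 = det([-1 1 -8 -2; 1 1 -2 9; 5 -5 6 -4; -4 -7 2 6]) = 4158
det = (+1)·(-6)·(4158) = -24948

-24948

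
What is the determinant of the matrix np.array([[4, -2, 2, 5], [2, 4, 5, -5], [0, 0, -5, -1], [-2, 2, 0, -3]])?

Expand along row 3 (it has 2 zeros):
  + (-5) · M_33   where M_33 = det([4 -2 5; 2 4 -5; -2 2 -3]) = 20
  − (-1) · M_34   where M_34 = det([4 -2 2; 2 4 5; -2 2 0]) = 4
det = (+1)·(-5)·(20) + (-1)·(-1)·(4) = -96

The determinant is -96.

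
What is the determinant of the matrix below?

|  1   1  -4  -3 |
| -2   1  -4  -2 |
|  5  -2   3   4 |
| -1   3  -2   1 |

-140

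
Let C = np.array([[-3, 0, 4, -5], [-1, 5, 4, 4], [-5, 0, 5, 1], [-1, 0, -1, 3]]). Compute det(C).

det(C) = -210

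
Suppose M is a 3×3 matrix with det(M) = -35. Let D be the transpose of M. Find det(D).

det(Mᵀ) = det(M).
det(D) = (1)·(-35) = -35

det(D) = -35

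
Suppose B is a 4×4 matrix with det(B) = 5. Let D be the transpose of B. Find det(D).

5

det(Bᵀ) = det(B).
det(D) = (1)·(5) = 5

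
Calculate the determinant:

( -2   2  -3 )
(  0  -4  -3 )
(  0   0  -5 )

The determinant is -40.

The matrix is upper triangular, so the determinant is the product of the diagonal entries:
det = (-2) · (-4) · (-5) = -40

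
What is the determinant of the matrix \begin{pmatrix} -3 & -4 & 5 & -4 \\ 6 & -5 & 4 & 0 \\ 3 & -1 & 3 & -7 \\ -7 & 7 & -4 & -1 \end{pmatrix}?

Expand along row 2 (it has 1 zero):
  − (6) · M_21   where M_21 = det([-4 5 -4; -1 3 -7; 7 -4 -1]) = -58
  + (-5) · M_22   where M_22 = det([-3 5 -4; 3 3 -7; -7 -4 -1]) = 317
  − (4) · M_23   where M_23 = det([-3 -4 -4; 3 -1 -7; -7 7 -1]) = -414
det = (-1)·(6)·(-58) + (+1)·(-5)·(317) + (-1)·(4)·(-414) = 419

419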